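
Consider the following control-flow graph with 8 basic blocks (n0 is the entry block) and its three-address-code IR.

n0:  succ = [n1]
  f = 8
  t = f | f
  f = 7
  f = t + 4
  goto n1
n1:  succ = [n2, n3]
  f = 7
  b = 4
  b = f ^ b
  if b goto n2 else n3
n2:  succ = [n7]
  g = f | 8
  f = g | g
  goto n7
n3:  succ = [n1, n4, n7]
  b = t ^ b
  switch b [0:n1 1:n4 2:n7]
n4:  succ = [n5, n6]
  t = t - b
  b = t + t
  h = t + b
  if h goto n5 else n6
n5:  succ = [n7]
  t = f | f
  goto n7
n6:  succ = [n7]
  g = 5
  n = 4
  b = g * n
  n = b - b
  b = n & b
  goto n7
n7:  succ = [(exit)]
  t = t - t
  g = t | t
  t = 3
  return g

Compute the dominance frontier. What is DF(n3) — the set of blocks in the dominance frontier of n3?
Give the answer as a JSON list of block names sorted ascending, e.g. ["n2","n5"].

idom tree: n1←n0 n2←n1 n3←n1 n4←n3 n5←n4 n6←n4 n7←n1
Join-block Dom:
  n1: preds {n0,n3}: {n0} ∩ {n0,n1,n3} = {n0}; idom=n0
  n7: preds {n2,n3,n5,n6}: {n0,n1,n2} ∩ {n0,n1,n3} ∩ {n0,n1,n3,n4,n5} ∩ {n0,n1,n3,n4,n6} = {n0,n1}; idom=n1

DF walk-up:
  join n1 pred n0: · stop@n0
  join n1 pred n3: n3→n1 stop@n0
  join n7 pred n2: n2 stop@n1
  join n7 pred n3: n3 stop@n1
  join n7 pred n5: n5→n4→n3 stop@n1
  join n7 pred n6: n6→n4→n3 stop@n1
  n0 → ∅
  n1 → {n1}
  n2 → {n7}
  n3 → {n1,n7}
  n4 → {n7}
  n5 → {n7}
  n6 → {n7}
  n7 → ∅

DF(n3) = ["n1", "n7"]

Answer: ["n1", "n7"]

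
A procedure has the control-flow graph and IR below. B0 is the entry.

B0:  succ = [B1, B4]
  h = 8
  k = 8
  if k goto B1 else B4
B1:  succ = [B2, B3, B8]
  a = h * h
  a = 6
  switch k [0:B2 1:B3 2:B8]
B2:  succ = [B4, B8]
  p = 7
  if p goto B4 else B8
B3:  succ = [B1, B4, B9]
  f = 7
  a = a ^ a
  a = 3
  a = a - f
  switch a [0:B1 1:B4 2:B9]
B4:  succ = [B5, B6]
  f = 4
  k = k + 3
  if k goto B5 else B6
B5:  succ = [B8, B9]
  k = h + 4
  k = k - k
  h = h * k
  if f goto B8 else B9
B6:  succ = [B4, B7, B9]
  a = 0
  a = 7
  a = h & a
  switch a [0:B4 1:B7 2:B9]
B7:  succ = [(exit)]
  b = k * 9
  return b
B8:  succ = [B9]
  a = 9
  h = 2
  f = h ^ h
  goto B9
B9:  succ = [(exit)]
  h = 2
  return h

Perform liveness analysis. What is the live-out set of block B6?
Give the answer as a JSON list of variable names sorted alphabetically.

Answer: ["h", "k"]

Analysis:
Block summaries:
  B0: {h,k} / ∅
  B1: {a} / {h,k}
  B2: {p} / ∅
  B3: {a,f} / {a}
  B4: {f,k} / {k}
  B5: {h,k} / {f,h}
  B6: {a} / {h}
  B7: {b} / {k}
  B8: {a,f,h} / ∅
  B9: {h} / ∅

Backward fixpoint:
  B0: in=∅ out={h,k}
  B1: in={h,k} out={a,h,k}
  B2: in={h,k} out={h,k}
  B3: in={a,h,k} out={h,k}
  B4: in={h,k} out={f,h,k}
  B5: in={f,h} out=∅
  B6: in={h,k} out={h,k}
  B7: in={k} out=∅
  B8: in=∅ out=∅
  B9: in=∅ out=∅

live-out(B6) = ["h", "k"]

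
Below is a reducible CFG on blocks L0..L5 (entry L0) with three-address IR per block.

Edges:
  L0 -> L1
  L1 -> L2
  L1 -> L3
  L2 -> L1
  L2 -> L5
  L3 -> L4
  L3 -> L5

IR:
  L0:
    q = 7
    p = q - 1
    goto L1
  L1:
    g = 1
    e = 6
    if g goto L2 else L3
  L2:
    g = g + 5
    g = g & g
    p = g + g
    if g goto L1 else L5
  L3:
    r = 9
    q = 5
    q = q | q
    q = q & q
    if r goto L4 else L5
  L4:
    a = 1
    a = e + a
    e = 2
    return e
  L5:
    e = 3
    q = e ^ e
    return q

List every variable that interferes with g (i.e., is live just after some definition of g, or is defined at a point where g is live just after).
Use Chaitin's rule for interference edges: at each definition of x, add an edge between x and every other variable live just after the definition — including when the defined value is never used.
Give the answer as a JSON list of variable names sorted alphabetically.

Answer: ["e", "p"]

Working:
Block summaries:
  L0: def={p,q} ue=∅
  L1: def={e,g} ue=∅
  L2: def={g,p} ue={g}
  L3: def={q,r} ue=∅
  L4: def={a,e} ue={e}
  L5: def={e,q} ue=∅

Liveness:
  L0: in=∅ out=∅
  L1: in=∅ out={e,g}
  L2: in={g} out=∅
  L3: in={e} out={e}
  L4: in={e} out=∅
  L5: in=∅ out=∅

Interference:
  a: {e}
  e: {a,g,q,r}
  g: {e,p}
  p: {g}
  q: {e,r}
  r: {e,q}

N(g) = ["e", "p"]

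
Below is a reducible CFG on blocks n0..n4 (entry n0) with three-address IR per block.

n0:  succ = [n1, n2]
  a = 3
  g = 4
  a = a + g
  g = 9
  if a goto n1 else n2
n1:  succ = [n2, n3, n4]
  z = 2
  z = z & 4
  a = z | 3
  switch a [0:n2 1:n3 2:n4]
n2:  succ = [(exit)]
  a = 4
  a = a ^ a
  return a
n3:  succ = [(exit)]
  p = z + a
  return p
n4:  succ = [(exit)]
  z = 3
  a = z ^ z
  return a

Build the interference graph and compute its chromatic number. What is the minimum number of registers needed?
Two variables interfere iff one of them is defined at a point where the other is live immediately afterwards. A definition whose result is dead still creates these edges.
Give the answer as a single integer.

Per-block:
  n0: def={a,g} ue=∅
  n1: def={a,z} ue=∅
  n2: def={a} ue=∅
  n3: def={p} ue={a,z}
  n4: def={a,z} ue=∅

Liveness:
  n0: in=∅ out=∅
  n1: in=∅ out={a,z}
  n2: in=∅ out=∅
  n3: in={a,z} out=∅
  n4: in=∅ out=∅

Interfere edges:
  a↔{g,z}
  g↔{a}
  p↔∅
  z↔{a}

Registers:
  {a,g} pairwise interfere (2-clique) ⇒ χ ≥ 2
  2-colouring: R0={a,p}  R1={g,z}
  χ = 2

Answer: 2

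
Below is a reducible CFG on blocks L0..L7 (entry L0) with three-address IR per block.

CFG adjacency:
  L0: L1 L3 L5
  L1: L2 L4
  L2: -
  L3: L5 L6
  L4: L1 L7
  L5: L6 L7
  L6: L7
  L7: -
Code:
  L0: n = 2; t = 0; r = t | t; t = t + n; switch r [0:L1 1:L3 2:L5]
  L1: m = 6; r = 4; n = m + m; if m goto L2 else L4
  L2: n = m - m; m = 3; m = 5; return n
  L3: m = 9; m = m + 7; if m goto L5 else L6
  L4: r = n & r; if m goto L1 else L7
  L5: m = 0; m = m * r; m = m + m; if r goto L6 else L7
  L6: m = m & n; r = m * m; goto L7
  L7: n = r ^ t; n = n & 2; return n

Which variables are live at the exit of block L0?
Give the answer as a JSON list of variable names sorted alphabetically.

Block summaries:
  L0: def={n,r,t} ue=∅
  L1: def={m,n,r} ue=∅
  L2: def={m,n} ue={m}
  L3: def={m} ue=∅
  L4: def={r} ue={m,n,r}
  L5: def={m} ue={r}
  L6: def={m,r} ue={m,n}
  L7: def={n} ue={r,t}

Live sets:
  L0 li=∅ lo={n,r,t}
  L1 li={t} lo={m,n,r,t}
  L2 li={m} lo=∅
  L3 li={n,r,t} lo={m,n,r,t}
  L4 li={m,n,r,t} lo={r,t}
  L5 li={n,r,t} lo={m,n,r,t}
  L6 li={m,n,t} lo={r,t}
  L7 li={r,t} lo=∅

live-out(L0) = ["n", "r", "t"]

Answer: ["n", "r", "t"]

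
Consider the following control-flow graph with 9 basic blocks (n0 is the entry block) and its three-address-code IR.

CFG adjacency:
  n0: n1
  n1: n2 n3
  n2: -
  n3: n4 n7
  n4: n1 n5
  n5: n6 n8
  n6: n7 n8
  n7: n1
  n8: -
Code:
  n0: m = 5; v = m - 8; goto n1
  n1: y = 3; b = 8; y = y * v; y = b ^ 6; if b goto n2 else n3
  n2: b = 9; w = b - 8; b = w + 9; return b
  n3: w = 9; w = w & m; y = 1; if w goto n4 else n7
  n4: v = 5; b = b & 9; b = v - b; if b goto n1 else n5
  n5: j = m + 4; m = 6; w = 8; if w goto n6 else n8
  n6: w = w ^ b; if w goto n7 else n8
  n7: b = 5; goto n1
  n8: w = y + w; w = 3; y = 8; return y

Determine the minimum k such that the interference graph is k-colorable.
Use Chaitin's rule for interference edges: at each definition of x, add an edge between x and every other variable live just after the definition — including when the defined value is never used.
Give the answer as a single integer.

Per-block:
  n0 def {m,v} use ∅
  n1 def {b,y} use {v}
  n2 def {b,w} use ∅
  n3 def {w,y} use {m}
  n4 def {b,v} use {b}
  n5 def {j,m,w} use {m}
  n6 def {w} use {b,w}
  n7 def {b} use ∅
  n8 def {w,y} use {w,y}

Liveness:
  n0: in=∅ out={m,v}
  n1: in={m,v} out={b,m,v}
  n2: in=∅ out=∅
  n3: in={b,m,v} out={b,m,v,y}
  n4: in={b,m,y} out={b,m,v,y}
  n5: in={b,m,v,y} out={b,m,v,w,y}
  n6: in={b,m,v,w,y} out={m,v,w,y}
  n7: in={m,v} out={m,v}
  n8: in={w,y} out=∅

Conflict graph:
  b — {j,m,v,w,y}
  j — {b,v,y}
  m — {b,v,w,y}
  v — {b,j,m,w,y}
  w — {b,m,v,y}
  y — {b,j,m,v,w}

Registers:
  clique {b,m,v,w,y} ⇒ need ≥ 5
  5-colouring: r0={b}  r1={v}  r2={y}  r3={j,m}  r4={w}
  χ = 5

Answer: 5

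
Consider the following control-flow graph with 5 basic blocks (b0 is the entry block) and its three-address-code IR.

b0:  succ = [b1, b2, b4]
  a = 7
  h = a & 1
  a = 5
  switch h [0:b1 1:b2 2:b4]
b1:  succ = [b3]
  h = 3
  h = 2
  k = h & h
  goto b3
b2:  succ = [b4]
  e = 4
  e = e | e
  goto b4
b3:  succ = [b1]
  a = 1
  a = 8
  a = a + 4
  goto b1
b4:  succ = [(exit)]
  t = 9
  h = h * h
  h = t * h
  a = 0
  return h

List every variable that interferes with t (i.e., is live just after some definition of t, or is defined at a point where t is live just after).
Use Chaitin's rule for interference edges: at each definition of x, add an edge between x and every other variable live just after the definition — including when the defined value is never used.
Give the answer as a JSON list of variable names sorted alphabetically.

Block summaries:
  b0: {a,h} / ∅
  b1: {h,k} / ∅
  b2: {e} / ∅
  b3: {a} / ∅
  b4: {a,h,t} / {h}

Live sets:
  b0: in=∅ out={h}
  b1: in=∅ out=∅
  b2: in={h} out={h}
  b3: in=∅ out=∅
  b4: in={h} out=∅

Interfere edges:
  a↔{h}
  e↔{h}
  h↔{a,e,t}
  k↔∅
  t↔{h}

N(t) = ["h"]

Answer: ["h"]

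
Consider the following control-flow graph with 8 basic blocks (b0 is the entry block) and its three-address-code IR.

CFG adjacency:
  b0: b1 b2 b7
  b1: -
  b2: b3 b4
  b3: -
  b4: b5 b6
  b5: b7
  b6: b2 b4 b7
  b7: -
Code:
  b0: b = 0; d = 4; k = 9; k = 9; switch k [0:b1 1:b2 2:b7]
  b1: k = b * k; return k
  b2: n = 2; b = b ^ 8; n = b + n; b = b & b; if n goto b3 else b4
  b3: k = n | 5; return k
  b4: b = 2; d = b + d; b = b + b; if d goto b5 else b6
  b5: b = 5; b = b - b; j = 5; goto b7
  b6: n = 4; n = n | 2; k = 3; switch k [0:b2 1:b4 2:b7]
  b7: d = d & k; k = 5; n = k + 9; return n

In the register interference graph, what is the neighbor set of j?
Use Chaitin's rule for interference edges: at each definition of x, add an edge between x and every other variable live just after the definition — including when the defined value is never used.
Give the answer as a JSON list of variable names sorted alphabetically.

Answer: ["d", "k"]

Analysis:
Block summaries:
  b0: def={b,d,k} ue=∅
  b1: def={k} ue={b,k}
  b2: def={b,n} ue={b}
  b3: def={k} ue={n}
  b4: def={b,d} ue={d}
  b5: def={b,j} ue=∅
  b6: def={k,n} ue=∅
  b7: def={d,k,n} ue={d,k}

Backward fixpoint:
  live b0: ∅→{b,d,k}
  live b1: {b,k}→∅
  live b2: {b,d,k}→{d,k,n}
  live b3: {n}→∅
  live b4: {d,k}→{b,d,k}
  live b5: {d,k}→{d,k}
  live b6: {b,d}→{b,d,k}
  live b7: {d,k}→∅

Interfere edges:
  b↔{d,k,n}
  d↔{b,j,k,n}
  j↔{d,k}
  k↔{b,d,j,n}
  n↔{b,d,k}

N(j) = ["d", "k"]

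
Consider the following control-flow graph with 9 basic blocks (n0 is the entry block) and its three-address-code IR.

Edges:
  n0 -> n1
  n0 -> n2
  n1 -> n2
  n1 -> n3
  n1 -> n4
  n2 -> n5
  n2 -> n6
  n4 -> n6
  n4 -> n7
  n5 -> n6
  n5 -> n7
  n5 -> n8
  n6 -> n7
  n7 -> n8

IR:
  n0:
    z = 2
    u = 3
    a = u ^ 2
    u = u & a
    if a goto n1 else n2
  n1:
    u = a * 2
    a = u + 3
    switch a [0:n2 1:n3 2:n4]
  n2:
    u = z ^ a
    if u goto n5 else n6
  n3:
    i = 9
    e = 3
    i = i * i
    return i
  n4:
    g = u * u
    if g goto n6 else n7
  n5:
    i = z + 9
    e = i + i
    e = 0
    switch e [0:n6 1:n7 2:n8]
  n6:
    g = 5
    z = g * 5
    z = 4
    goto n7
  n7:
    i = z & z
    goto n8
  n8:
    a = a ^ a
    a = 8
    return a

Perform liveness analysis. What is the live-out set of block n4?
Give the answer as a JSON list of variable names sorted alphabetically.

Block summaries:
  n0: {a,u,z} / ∅
  n1: {a,u} / {a}
  n2: {u} / {a,z}
  n3: {e,i} / ∅
  n4: {g} / {u}
  n5: {e,i} / {z}
  n6: {g,z} / ∅
  n7: {i} / {z}
  n8: {a} / {a}

Live sets:
  n0: in=∅ out={a,z}
  n1: in={a,z} out={a,u,z}
  n2: in={a,z} out={a,z}
  n3: in=∅ out=∅
  n4: in={a,u,z} out={a,z}
  n5: in={a,z} out={a,z}
  n6: in={a} out={a,z}
  n7: in={a,z} out={a}
  n8: in={a} out=∅

live-out(n4) = ["a", "z"]

Answer: ["a", "z"]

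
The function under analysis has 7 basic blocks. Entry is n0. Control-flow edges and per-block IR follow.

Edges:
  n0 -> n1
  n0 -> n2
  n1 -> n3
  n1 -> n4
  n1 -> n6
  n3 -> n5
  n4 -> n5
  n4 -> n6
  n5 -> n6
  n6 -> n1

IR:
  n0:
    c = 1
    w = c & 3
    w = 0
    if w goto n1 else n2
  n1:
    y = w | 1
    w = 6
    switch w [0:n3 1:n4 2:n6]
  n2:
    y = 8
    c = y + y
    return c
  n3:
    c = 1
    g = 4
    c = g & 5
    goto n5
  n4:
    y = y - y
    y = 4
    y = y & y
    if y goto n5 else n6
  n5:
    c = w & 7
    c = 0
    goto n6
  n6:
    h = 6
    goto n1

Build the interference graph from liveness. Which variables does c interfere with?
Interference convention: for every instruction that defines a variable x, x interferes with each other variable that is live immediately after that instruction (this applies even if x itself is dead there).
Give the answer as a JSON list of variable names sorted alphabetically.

Answer: ["w"]

Derivation:
def/use:
  n0: {c,w} / ∅
  n1: {w,y} / {w}
  n2: {c,y} / ∅
  n3: {c,g} / ∅
  n4: {y} / {y}
  n5: {c} / {w}
  n6: {h} / ∅

Liveness:
  n0: in=∅ out={w}
  n1: in={w} out={w,y}
  n2: in=∅ out=∅
  n3: in={w} out={w}
  n4: in={w,y} out={w}
  n5: in={w} out={w}
  n6: in={w} out={w}

Interference:
  c — {w}
  g — {w}
  h — {w}
  w — {c,g,h,y}
  y — {w}

N(c) = ["w"]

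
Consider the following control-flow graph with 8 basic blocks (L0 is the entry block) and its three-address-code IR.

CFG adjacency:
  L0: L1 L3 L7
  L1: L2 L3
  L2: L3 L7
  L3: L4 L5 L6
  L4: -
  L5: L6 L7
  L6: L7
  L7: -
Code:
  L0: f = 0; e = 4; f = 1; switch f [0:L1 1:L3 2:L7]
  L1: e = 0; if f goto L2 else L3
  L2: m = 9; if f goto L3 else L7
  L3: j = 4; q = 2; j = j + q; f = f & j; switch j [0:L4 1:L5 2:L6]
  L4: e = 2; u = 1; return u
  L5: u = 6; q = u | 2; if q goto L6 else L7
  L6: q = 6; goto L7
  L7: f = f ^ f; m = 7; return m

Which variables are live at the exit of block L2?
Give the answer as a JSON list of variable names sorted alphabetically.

Answer: ["f"]

Working:
Per-block:
  L0 def {e,f} use ∅
  L1 def {e} use {f}
  L2 def {m} use {f}
  L3 def {f,j,q} use {f}
  L4 def {e,u} use ∅
  L5 def {q,u} use ∅
  L6 def {q} use ∅
  L7 def {f,m} use {f}

Liveness:
  L0: in=∅ out={f}
  L1: in={f} out={f}
  L2: in={f} out={f}
  L3: in={f} out={f}
  L4: in=∅ out=∅
  L5: in={f} out={f}
  L6: in={f} out={f}
  L7: in={f} out=∅

live-out(L2) = ["f"]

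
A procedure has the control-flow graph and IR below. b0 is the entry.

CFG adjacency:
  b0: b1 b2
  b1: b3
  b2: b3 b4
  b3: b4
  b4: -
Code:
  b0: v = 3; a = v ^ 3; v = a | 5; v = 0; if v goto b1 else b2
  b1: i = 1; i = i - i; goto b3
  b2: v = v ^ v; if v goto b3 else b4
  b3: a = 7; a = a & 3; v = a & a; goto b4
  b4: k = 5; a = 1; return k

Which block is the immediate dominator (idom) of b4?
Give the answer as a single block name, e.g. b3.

idom tree: b1←b0 b2←b0 b3←b0 b4←b0
Dom at joins:
  b3: preds {b1,b2}: {b0,b1} ∩ {b0,b2} = {b0}; idom=b0
  b4: preds {b2,b3}: {b0,b2} ∩ {b0,b3} = {b0}; idom=b0

idom(b4) = b0

Answer: b0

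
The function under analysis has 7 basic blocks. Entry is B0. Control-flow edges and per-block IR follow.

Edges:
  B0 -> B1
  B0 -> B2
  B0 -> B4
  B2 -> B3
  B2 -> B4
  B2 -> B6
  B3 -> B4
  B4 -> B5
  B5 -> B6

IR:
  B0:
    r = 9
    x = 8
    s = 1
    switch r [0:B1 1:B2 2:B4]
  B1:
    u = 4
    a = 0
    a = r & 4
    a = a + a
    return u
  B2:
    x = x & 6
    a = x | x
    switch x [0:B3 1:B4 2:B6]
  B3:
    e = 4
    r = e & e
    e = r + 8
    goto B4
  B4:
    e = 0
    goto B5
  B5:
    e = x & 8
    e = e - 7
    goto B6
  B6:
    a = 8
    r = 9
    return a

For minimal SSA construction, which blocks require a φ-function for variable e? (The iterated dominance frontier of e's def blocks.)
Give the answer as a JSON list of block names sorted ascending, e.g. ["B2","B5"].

idom tree: B1←B0 B2←B0 B3←B2 B4←B0 B5←B4 B6←B0
Join-block Dom:
  B4: preds {B0,B2,B3}: {B0} ∩ {B0,B2} ∩ {B0,B2,B3} = {B0}; idom=B0
  B6: preds {B2,B5}: {B0,B2} ∩ {B0,B4,B5} = {B0}; idom=B0

Frontier:
  join B4 pred B0: · stop@B0
  join B4 pred B2: B2 stop@B0
  join B4 pred B3: B3→B2 stop@B0
  join B6 pred B2: B2 stop@B0
  join B6 pred B5: B5→B4 stop@B0
  B0 → ∅
  B1 → ∅
  B2 → {B4,B6}
  B3 → {B4}
  B4 → {B6}
  B5 → {B6}
  B6 → ∅

φ for e: defs {B3,B4,B5}
  DF⁺ = {B4,B6}

Answer: ["B4", "B6"]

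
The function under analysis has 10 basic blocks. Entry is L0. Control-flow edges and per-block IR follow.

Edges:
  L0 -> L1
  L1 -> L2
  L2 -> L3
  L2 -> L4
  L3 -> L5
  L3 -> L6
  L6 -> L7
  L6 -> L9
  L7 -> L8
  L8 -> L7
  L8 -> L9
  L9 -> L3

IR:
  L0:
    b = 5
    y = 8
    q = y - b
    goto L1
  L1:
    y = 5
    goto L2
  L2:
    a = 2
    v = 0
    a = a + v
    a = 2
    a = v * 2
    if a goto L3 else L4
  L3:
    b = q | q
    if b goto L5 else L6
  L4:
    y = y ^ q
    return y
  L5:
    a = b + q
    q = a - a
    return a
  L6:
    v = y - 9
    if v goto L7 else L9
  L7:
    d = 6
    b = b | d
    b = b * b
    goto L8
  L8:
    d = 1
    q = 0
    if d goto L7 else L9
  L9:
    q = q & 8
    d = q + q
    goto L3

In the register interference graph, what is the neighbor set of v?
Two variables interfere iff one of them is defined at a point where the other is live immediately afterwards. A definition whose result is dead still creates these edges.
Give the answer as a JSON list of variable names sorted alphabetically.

Per-block:
  L0 def {b,q,y} use ∅
  L1 def {y} use ∅
  L2 def {a,v} use ∅
  L3 def {b} use {q}
  L4 def {y} use {q,y}
  L5 def {a,q} use {b,q}
  L6 def {v} use {y}
  L7 def {b,d} use {b}
  L8 def {d,q} use ∅
  L9 def {d,q} use {q}

Liveness:
  L0: in=∅ out={q}
  L1: in={q} out={q,y}
  L2: in={q,y} out={q,y}
  L3: in={q,y} out={b,q,y}
  L4: in={q,y} out=∅
  L5: in={b,q} out=∅
  L6: in={b,q,y} out={b,q,y}
  L7: in={b,y} out={b,y}
  L8: in={b,y} out={b,q,y}
  L9: in={q,y} out={q,y}

Interfere edges:
  a↔{q,v,y}
  b↔{d,q,v,y}
  d↔{b,q,y}
  q↔{a,b,d,v,y}
  v↔{a,b,q,y}
  y↔{a,b,d,q,v}

N(v) = ["a", "b", "q", "y"]

Answer: ["a", "b", "q", "y"]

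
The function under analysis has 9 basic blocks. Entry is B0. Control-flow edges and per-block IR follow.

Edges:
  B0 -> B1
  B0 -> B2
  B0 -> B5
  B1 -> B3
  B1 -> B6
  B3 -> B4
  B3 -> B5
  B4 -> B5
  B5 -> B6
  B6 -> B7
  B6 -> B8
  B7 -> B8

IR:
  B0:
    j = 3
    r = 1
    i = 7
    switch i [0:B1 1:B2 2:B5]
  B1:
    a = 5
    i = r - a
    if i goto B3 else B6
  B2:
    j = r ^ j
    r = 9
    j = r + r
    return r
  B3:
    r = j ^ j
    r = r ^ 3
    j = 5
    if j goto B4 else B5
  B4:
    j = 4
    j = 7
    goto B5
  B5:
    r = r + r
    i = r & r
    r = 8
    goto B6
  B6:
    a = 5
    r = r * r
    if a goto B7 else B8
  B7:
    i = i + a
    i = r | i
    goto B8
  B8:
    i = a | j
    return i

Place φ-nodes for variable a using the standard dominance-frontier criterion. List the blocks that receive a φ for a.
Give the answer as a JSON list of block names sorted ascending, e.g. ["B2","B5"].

idom tree: B1←B0 B2←B0 B3←B1 B4←B3 B5←B0 B6←B0 B7←B6 B8←B6
Dom at joins:
  B5: preds {B0,B3,B4}: {B0} ∩ {B0,B1,B3} ∩ {B0,B1,B3,B4} = {B0}; idom=B0
  B6: preds {B1,B5}: {B0,B1} ∩ {B0,B5} = {B0}; idom=B0
  B8: preds {B6,B7}: {B0,B6} ∩ {B0,B6,B7} = {B0,B6}; idom=B6

DF walk-up:
  B5←B0: walk · to B0
  B5←B3: walk B3→B1 to B0
  B5←B4: walk B4→B3→B1 to B0
  B6←B1: walk B1 to B0
  B6←B5: walk B5 to B0
  B8←B6: walk · to B6
  B8←B7: walk B7 to B6
  B0: DF=∅
  B1: DF={B5,B6}
  B2: DF=∅
  B3: DF={B5}
  B4: DF={B5}
  B5: DF={B6}
  B6: DF=∅
  B7: DF={B8}
  B8: DF=∅

φ for a: defs {B1,B6}
  DF⁺ = {B5,B6}

Answer: ["B5", "B6"]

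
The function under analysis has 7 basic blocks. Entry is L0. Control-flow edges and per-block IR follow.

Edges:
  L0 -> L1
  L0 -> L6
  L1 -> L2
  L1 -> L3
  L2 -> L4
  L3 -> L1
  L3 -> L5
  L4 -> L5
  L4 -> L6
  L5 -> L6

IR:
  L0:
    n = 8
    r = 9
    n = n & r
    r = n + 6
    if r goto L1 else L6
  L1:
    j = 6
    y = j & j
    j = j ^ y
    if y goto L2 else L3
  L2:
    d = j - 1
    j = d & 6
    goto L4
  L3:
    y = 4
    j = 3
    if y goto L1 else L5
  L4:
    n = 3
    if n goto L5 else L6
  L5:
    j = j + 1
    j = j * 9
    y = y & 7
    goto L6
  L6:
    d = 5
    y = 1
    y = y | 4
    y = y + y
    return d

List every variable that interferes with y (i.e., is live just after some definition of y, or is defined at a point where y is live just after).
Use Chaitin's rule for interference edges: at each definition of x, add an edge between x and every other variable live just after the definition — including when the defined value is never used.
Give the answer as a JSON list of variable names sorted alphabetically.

Block summaries:
  L0: {n,r} / ∅
  L1: {j,y} / ∅
  L2: {d,j} / {j}
  L3: {j,y} / ∅
  L4: {n} / ∅
  L5: {j,y} / {j,y}
  L6: {d,y} / ∅

Liveness:
  live L0: ∅→∅
  live L1: ∅→{j,y}
  live L2: {j,y}→{j,y}
  live L3: ∅→{j,y}
  live L4: {j,y}→{j,y}
  live L5: {j,y}→∅
  live L6: ∅→∅

Conflict graph:
  d: {y}
  j: {n,y}
  n: {j,r,y}
  r: {n}
  y: {d,j,n}

N(y) = ["d", "j", "n"]

Answer: ["d", "j", "n"]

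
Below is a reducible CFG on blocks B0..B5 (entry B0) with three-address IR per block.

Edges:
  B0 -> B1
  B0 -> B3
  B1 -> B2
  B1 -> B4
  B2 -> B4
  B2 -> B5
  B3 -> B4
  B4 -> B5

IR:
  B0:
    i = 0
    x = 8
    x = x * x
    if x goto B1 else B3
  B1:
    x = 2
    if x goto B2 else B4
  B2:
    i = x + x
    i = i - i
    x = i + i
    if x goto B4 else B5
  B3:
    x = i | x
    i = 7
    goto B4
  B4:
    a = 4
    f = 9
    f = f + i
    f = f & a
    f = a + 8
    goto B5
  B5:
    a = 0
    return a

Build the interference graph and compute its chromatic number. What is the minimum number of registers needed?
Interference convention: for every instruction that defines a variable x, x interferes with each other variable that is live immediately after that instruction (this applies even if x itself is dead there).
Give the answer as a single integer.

Answer: 3

Analysis:
Block summaries:
  B0 def {i,x} use ∅
  B1 def {x} use ∅
  B2 def {i,x} use {x}
  B3 def {i,x} use {i,x}
  B4 def {a,f} use {i}
  B5 def {a} use ∅

Liveness:
  B0: in=∅ out={i,x}
  B1: in={i} out={i,x}
  B2: in={x} out={i}
  B3: in={i,x} out={i}
  B4: in={i} out=∅
  B5: in=∅ out=∅

Interfere edges:
  a↔{f,i}
  f↔{a,i}
  i↔{a,f,x}
  x↔{i}

Registers:
  lower bound: {a,f,i} mutually conflict ⇒ χ ≥ 3
  assign a→c1 f→c2 i→c0 x→c1 — no edge inside a register ⇒ χ ≤ 3
  χ = 3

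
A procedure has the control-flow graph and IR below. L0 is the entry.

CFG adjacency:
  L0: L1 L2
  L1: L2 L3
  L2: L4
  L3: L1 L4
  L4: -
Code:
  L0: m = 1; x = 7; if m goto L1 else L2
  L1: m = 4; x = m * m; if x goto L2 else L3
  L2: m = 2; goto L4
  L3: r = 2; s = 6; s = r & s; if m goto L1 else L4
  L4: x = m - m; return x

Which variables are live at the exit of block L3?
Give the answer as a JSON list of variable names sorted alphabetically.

Answer: ["m"]

Analysis:
def/use:
  L0 def {m,x} use ∅
  L1 def {m,x} use ∅
  L2 def {m} use ∅
  L3 def {r,s} use {m}
  L4 def {x} use {m}

Liveness:
  L0 li=∅ lo=∅
  L1 li=∅ lo={m}
  L2 li=∅ lo={m}
  L3 li={m} lo={m}
  L4 li={m} lo=∅

live-out(L3) = ["m"]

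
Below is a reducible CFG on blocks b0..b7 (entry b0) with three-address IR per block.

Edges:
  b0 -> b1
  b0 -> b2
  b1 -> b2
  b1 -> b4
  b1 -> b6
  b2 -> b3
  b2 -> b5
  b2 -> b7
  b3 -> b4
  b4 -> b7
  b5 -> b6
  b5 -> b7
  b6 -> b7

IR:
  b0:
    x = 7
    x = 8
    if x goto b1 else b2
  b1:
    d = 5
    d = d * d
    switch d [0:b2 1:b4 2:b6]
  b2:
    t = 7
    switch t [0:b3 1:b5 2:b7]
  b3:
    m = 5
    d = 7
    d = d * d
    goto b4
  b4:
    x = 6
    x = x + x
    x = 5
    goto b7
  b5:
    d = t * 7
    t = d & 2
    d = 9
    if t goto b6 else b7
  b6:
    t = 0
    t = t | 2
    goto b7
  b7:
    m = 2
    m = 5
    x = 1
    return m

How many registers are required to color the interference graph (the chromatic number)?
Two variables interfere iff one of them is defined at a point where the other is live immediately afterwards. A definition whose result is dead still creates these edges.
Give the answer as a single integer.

Answer: 2

Derivation:
Block summaries:
  b0: def={x} ue=∅
  b1: def={d} ue=∅
  b2: def={t} ue=∅
  b3: def={d,m} ue=∅
  b4: def={x} ue=∅
  b5: def={d,t} ue={t}
  b6: def={t} ue=∅
  b7: def={m,x} ue=∅

Backward fixpoint:
  b0 li=∅ lo=∅
  b1 li=∅ lo=∅
  b2 li=∅ lo={t}
  b3 li=∅ lo=∅
  b4 li=∅ lo=∅
  b5 li={t} lo=∅
  b6 li=∅ lo=∅
  b7 li=∅ lo=∅

Interfere edges:
  d — {t}
  m — {x}
  t — {d}
  x — {m}

Colouring:
  {d,t} pairwise interfere (2-clique) ⇒ χ ≥ 2
  assign d→r0 m→r0 t→r1 x→r1 — no edge inside a register ⇒ χ ≤ 2
  χ = 2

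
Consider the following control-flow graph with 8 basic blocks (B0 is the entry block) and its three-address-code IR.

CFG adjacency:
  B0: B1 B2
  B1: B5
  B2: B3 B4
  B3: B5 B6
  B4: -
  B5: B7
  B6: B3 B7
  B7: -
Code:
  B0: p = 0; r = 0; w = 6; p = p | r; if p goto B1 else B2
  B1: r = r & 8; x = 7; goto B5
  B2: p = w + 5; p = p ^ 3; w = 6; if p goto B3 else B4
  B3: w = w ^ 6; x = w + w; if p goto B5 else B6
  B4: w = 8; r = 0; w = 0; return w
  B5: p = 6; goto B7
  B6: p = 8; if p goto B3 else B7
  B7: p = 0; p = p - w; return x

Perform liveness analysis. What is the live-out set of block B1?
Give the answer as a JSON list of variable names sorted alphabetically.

Answer: ["w", "x"]

Working:
Per-block:
  B0 def {p,r,w} use ∅
  B1 def {r,x} use {r}
  B2 def {p,w} use {w}
  B3 def {w,x} use {p,w}
  B4 def {r,w} use ∅
  B5 def {p} use ∅
  B6 def {p} use ∅
  B7 def {p} use {w,x}

Live sets:
  live B0: ∅→{r,w}
  live B1: {r,w}→{w,x}
  live B2: {w}→{p,w}
  live B3: {p,w}→{w,x}
  live B4: ∅→∅
  live B5: {w,x}→{w,x}
  live B6: {w,x}→{p,w,x}
  live B7: {w,x}→∅

live-out(B1) = ["w", "x"]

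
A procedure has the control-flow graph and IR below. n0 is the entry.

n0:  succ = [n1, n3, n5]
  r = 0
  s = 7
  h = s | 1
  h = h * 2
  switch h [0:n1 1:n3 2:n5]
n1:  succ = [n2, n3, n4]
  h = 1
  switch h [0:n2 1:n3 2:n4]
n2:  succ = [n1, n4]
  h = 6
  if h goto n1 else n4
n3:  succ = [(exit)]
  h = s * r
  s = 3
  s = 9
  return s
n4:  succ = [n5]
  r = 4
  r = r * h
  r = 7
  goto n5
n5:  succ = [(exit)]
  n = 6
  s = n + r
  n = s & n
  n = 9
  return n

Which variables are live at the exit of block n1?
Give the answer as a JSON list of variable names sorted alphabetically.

Answer: ["h", "r", "s"]

Working:
Per-block:
  n0: {h,r,s} / ∅
  n1: {h} / ∅
  n2: {h} / ∅
  n3: {h,s} / {r,s}
  n4: {r} / {h}
  n5: {n,s} / {r}

Liveness:
  n0: in=∅ out={r,s}
  n1: in={r,s} out={h,r,s}
  n2: in={r,s} out={h,r,s}
  n3: in={r,s} out=∅
  n4: in={h} out={r}
  n5: in={r} out=∅

live-out(n1) = ["h", "r", "s"]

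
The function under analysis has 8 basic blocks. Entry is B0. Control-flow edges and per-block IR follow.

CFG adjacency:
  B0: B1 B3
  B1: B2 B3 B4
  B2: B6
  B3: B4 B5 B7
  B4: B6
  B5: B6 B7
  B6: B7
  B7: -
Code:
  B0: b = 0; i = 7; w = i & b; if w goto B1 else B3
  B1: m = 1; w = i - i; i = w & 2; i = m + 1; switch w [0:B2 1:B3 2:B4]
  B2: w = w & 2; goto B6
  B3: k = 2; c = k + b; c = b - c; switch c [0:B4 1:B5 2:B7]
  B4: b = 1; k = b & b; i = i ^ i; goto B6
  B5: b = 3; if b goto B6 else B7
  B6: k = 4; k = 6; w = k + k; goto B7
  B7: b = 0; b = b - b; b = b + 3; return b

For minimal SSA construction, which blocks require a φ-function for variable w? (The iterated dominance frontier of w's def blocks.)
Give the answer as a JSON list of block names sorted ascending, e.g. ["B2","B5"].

Answer: ["B3", "B4", "B6", "B7"]

Derivation:
idom tree: B1←B0 B2←B1 B3←B0 B4←B0 B5←B3 B6←B0 B7←B0
Dom∩ at merges:
  B3: preds {B0,B1}: {B0} ∩ {B0,B1} = {B0}; idom=B0
  B4: preds {B1,B3}: {B0,B1} ∩ {B0,B3} = {B0}; idom=B0
  B6: preds {B2,B4,B5}: {B0,B1,B2} ∩ {B0,B4} ∩ {B0,B3,B5} = {B0}; idom=B0
  B7: preds {B3,B5,B6}: {B0,B3} ∩ {B0,B3,B5} ∩ {B0,B6} = {B0}; idom=B0

DF walk-up:
  B3←B0: walk · to B0
  B3←B1: walk B1 to B0
  B4←B1: walk B1 to B0
  B4←B3: walk B3 to B0
  B6←B2: walk B2→B1 to B0
  B6←B4: walk B4 to B0
  B6←B5: walk B5→B3 to B0
  B7←B3: walk B3 to B0
  B7←B5: walk B5→B3 to B0
  B7←B6: walk B6 to B0
  DF(B0)=∅
  DF(B1)={B3,B4,B6}
  DF(B2)={B6}
  DF(B3)={B4,B6,B7}
  DF(B4)={B6}
  DF(B5)={B6,B7}
  DF(B6)={B7}
  DF(B7)=∅

φ for w: defs {B0,B1,B2,B6}
  DF⁺ = {B3,B4,B6,B7}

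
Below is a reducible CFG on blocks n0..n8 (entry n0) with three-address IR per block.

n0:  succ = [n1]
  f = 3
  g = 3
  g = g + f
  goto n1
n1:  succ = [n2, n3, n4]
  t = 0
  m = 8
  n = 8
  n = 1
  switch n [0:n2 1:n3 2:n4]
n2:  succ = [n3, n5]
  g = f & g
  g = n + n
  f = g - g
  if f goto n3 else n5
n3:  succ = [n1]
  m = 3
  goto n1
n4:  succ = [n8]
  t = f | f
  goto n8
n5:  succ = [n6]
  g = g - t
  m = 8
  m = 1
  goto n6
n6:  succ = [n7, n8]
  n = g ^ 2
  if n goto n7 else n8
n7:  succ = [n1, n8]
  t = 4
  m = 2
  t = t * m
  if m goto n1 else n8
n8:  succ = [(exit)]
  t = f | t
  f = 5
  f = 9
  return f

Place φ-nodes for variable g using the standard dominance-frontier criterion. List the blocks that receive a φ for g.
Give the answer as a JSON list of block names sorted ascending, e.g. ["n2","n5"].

Answer: ["n1", "n3", "n8"]

Derivation:
idom tree: n1←n0 n2←n1 n3←n1 n4←n1 n5←n2 n6←n5 n7←n6 n8←n1
Dom∩ at merges:
  n1: preds {n0,n3,n7}: {n0} ∩ {n0,n1,n3} ∩ {n0,n1,n2,n5,n6,n7} = {n0}; idom=n0
  n3: preds {n1,n2}: {n0,n1} ∩ {n0,n1,n2} = {n0,n1}; idom=n1
  n8: preds {n4,n6,n7}: {n0,n1,n4} ∩ {n0,n1,n2,n5,n6} ∩ {n0,n1,n2,n5,n6,n7} = {n0,n1}; idom=n1

DF derivation:
  join n1 pred n0: · stop@n0
  join n1 pred n3: n3→n1 stop@n0
  join n1 pred n7: n7→n6→n5→n2→n1 stop@n0
  join n3 pred n1: · stop@n1
  join n3 pred n2: n2 stop@n1
  join n8 pred n4: n4 stop@n1
  join n8 pred n6: n6→n5→n2 stop@n1
  join n8 pred n7: n7→n6→n5→n2 stop@n1
  n0: DF=∅
  n1: DF={n1}
  n2: DF={n1,n3,n8}
  n3: DF={n1}
  n4: DF={n8}
  n5: DF={n1,n8}
  n6: DF={n1,n8}
  n7: DF={n1,n8}
  n8: DF=∅

φ for g: defs {n0,n2,n5}
  DF⁺ = {n1,n3,n8}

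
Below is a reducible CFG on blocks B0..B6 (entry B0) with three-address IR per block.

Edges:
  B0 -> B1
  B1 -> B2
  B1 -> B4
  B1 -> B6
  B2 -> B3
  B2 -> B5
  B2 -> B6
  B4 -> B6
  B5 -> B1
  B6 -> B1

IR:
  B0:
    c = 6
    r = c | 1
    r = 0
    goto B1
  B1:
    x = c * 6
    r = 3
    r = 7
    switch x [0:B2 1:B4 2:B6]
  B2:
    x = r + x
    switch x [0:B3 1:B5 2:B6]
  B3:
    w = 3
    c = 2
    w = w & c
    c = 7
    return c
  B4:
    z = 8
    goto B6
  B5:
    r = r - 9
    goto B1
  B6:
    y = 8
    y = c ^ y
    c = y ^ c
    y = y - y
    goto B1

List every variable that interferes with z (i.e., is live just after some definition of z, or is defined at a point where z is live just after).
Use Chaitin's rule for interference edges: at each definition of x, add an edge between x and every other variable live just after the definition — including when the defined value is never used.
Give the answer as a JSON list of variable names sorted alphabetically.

Answer: ["c"]

Analysis:
Per-block:
  B0: def={c,r} ue=∅
  B1: def={r,x} ue={c}
  B2: def={x} ue={r,x}
  B3: def={c,w} ue=∅
  B4: def={z} ue=∅
  B5: def={r} ue={r}
  B6: def={c,y} ue={c}

Liveness:
  live B0: ∅→{c}
  live B1: {c}→{c,r,x}
  live B2: {c,r,x}→{c,r}
  live B3: ∅→∅
  live B4: {c}→{c}
  live B5: {c,r}→{c}
  live B6: {c}→{c}

Interfere edges:
  c — {r,w,x,y,z}
  r — {c,x}
  w — {c}
  x — {c,r}
  y — {c}
  z — {c}

N(z) = ["c"]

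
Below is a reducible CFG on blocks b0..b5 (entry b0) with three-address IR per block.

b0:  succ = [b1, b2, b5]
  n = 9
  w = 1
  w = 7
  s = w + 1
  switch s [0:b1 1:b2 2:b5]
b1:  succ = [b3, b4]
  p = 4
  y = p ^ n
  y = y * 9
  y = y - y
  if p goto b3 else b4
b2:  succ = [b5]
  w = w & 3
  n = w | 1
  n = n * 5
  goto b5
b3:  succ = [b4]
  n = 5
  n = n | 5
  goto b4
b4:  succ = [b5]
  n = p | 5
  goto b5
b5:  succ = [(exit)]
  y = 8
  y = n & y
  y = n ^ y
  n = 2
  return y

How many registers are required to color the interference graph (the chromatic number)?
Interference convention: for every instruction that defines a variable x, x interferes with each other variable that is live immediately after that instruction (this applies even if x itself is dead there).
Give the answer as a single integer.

Block summaries:
  b0: def={n,s,w} ue=∅
  b1: def={p,y} ue={n}
  b2: def={n,w} ue={w}
  b3: def={n} ue=∅
  b4: def={n} ue={p}
  b5: def={n,y} ue={n}

Backward fixpoint:
  live b0: ∅→{n,w}
  live b1: {n}→{p}
  live b2: {w}→{n}
  live b3: {p}→{p}
  live b4: {p}→{n}
  live b5: {n}→∅

Interfere edges:
  n — {p,s,w,y}
  p — {n,y}
  s — {n,w}
  w — {n,s}
  y — {n,p}

Colouring:
  clique {n,p,y} ⇒ need ≥ 3
  assign n→c0 p→c1 s→c1 w→c2 y→c2 — no edge inside a register ⇒ χ ≤ 3
  χ = 3

Answer: 3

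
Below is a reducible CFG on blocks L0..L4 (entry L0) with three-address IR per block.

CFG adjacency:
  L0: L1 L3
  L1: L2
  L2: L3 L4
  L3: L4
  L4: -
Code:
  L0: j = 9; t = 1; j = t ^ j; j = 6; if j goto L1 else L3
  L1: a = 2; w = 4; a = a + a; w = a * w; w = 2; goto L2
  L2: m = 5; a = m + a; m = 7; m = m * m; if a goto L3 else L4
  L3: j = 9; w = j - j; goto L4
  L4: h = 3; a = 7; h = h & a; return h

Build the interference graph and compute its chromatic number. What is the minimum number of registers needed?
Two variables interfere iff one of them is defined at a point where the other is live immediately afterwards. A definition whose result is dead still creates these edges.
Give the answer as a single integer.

Block summaries:
  L0: def={j,t} ue=∅
  L1: def={a,w} ue=∅
  L2: def={a,m} ue={a}
  L3: def={j,w} ue=∅
  L4: def={a,h} ue=∅

Backward fixpoint:
  L0: in=∅ out=∅
  L1: in=∅ out={a}
  L2: in={a} out=∅
  L3: in=∅ out=∅
  L4: in=∅ out=∅

Interference:
  a — {h,m,w}
  h — {a}
  j — {t}
  m — {a}
  t — {j}
  w — {a}

Colouring:
  clique {a,h} ⇒ need ≥ 2
  2-colouring: c0={a,j}  c1={h,m,t,w}
  χ = 2

Answer: 2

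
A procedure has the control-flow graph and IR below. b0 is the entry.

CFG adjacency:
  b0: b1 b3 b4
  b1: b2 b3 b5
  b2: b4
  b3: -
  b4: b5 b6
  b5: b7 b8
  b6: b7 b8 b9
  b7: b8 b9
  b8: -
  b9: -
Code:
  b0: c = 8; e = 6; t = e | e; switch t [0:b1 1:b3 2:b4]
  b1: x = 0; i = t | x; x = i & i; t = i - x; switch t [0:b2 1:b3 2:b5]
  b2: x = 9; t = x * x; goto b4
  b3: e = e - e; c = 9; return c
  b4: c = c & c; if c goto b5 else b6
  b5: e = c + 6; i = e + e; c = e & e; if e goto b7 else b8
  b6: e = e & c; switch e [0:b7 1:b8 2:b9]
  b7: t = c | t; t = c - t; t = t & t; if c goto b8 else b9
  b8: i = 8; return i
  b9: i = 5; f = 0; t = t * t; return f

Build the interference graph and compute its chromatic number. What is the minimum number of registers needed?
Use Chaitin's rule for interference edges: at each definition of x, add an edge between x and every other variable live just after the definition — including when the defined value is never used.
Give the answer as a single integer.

def/use:
  b0: def={c,e,t} ue=∅
  b1: def={i,t,x} ue={t}
  b2: def={t,x} ue=∅
  b3: def={c,e} ue={e}
  b4: def={c} ue={c}
  b5: def={c,e,i} ue={c}
  b6: def={e} ue={c,e}
  b7: def={t} ue={c,t}
  b8: def={i} ue=∅
  b9: def={f,i,t} ue={t}

Liveness:
  live b0: ∅→{c,e,t}
  live b1: {c,e,t}→{c,e,t}
  live b2: {c,e}→{c,e,t}
  live b3: {e}→∅
  live b4: {c,e,t}→{c,e,t}
  live b5: {c,t}→{c,t}
  live b6: {c,e,t}→{c,t}
  live b7: {c,t}→{t}
  live b8: ∅→∅
  live b9: {t}→∅

Interference:
  c: {e,i,t,x}
  e: {c,i,t,x}
  f: {t}
  i: {c,e,t,x}
  t: {c,e,f,i,x}
  x: {c,e,i,t}

Colouring:
  lower bound: {c,e,i,t,x} mutually conflict ⇒ χ ≥ 5
  5-colouring: R0={t}  R1={c,f}  R2={e}  R3={i}  R4={x}
  χ = 5

Answer: 5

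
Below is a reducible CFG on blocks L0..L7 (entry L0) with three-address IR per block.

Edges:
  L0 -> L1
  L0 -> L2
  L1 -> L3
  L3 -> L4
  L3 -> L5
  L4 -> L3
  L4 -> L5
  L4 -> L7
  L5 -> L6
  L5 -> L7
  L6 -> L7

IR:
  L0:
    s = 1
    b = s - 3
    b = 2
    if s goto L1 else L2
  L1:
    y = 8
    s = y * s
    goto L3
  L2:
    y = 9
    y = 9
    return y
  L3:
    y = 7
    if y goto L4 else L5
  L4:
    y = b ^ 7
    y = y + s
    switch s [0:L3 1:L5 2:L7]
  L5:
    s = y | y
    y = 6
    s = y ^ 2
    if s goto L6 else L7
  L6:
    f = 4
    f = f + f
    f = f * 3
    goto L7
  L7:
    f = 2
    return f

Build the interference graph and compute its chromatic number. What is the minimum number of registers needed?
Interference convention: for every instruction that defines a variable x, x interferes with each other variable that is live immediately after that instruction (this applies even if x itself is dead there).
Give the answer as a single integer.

Answer: 3

Working:
Per-block:
  L0: {b,s} / ∅
  L1: {s,y} / {s}
  L2: {y} / ∅
  L3: {y} / ∅
  L4: {y} / {b,s}
  L5: {s,y} / {y}
  L6: {f} / ∅
  L7: {f} / ∅

Backward fixpoint:
  L0: in=∅ out={b,s}
  L1: in={b,s} out={b,s}
  L2: in=∅ out=∅
  L3: in={b,s} out={b,s,y}
  L4: in={b,s} out={b,s,y}
  L5: in={y} out=∅
  L6: in=∅ out=∅
  L7: in=∅ out=∅

Interference:
  b↔{s,y}
  f↔∅
  s↔{b,y}
  y↔{b,s}

Colouring:
  lower bound: {b,s,y} mutually conflict ⇒ χ ≥ 3
  3-colouring: c0={b,f}  c1={s}  c2={y}
  χ = 3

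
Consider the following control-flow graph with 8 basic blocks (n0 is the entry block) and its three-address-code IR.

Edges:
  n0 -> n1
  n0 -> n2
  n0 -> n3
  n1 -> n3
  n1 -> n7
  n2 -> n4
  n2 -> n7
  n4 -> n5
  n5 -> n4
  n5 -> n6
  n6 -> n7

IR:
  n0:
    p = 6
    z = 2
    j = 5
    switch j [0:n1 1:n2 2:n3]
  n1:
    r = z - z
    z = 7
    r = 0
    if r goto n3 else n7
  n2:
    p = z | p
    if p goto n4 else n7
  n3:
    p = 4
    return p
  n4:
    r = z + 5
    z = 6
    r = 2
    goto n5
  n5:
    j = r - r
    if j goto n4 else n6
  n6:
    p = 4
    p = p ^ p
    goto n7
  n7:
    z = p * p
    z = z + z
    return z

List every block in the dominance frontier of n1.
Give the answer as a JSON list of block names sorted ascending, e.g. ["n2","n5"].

idom tree: n1←n0 n2←n0 n3←n0 n4←n2 n5←n4 n6←n5 n7←n0
Dom at joins:
  n3: preds {n0,n1}: {n0} ∩ {n0,n1} = {n0}; idom=n0
  n4: preds {n2,n5}: {n0,n2} ∩ {n0,n2,n4,n5} = {n0,n2}; idom=n2
  n7: preds {n1,n2,n6}: {n0,n1} ∩ {n0,n2} ∩ {n0,n2,n4,n5,n6} = {n0}; idom=n0

DF walk-up:
  join n3 pred n0: · stop@n0
  join n3 pred n1: n1 stop@n0
  join n4 pred n2: · stop@n2
  join n4 pred n5: n5→n4 stop@n2
  join n7 pred n1: n1 stop@n0
  join n7 pred n2: n2 stop@n0
  join n7 pred n6: n6→n5→n4→n2 stop@n0
  DF(n0)=∅
  DF(n1)={n3,n7}
  DF(n2)={n7}
  DF(n3)=∅
  DF(n4)={n4,n7}
  DF(n5)={n4,n7}
  DF(n6)={n7}
  DF(n7)=∅

DF(n1) = ["n3", "n7"]

Answer: ["n3", "n7"]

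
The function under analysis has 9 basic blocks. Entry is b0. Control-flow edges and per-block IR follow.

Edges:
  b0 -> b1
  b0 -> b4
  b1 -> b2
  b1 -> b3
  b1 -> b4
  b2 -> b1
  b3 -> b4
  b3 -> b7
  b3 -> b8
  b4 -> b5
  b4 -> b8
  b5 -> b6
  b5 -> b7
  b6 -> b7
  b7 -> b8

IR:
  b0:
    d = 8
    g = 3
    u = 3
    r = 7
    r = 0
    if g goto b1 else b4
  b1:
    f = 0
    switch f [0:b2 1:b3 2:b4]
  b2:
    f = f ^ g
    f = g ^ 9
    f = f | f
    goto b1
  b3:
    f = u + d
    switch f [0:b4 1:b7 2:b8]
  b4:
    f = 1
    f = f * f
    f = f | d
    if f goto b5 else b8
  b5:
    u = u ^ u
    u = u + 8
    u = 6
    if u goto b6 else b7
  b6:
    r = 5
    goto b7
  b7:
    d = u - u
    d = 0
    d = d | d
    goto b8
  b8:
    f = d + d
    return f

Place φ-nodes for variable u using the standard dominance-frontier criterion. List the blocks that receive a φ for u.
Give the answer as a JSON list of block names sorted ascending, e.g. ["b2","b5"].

Answer: ["b7", "b8"]

Analysis:
idom tree: b1←b0 b2←b1 b3←b1 b4←b0 b5←b4 b6←b5 b7←b0 b8←b0
Dom∩ at merges:
  b1: preds {b0,b2}: {b0} ∩ {b0,b1,b2} = {b0}; idom=b0
  b4: preds {b0,b1,b3}: {b0} ∩ {b0,b1} ∩ {b0,b1,b3} = {b0}; idom=b0
  b7: preds {b3,b5,b6}: {b0,b1,b3} ∩ {b0,b4,b5} ∩ {b0,b4,b5,b6} = {b0}; idom=b0
  b8: preds {b3,b4,b7}: {b0,b1,b3} ∩ {b0,b4} ∩ {b0,b7} = {b0}; idom=b0

Frontier:
  b1←b0: walk · to b0
  b1←b2: walk b2→b1 to b0
  b4←b0: walk · to b0
  b4←b1: walk b1 to b0
  b4←b3: walk b3→b1 to b0
  b7←b3: walk b3→b1 to b0
  b7←b5: walk b5→b4 to b0
  b7←b6: walk b6→b5→b4 to b0
  b8←b3: walk b3→b1 to b0
  b8←b4: walk b4 to b0
  b8←b7: walk b7 to b0
  DF(b0)=∅
  DF(b1)={b1,b4,b7,b8}
  DF(b2)={b1}
  DF(b3)={b4,b7,b8}
  DF(b4)={b7,b8}
  DF(b5)={b7}
  DF(b6)={b7}
  DF(b7)={b8}
  DF(b8)=∅

φ for u: defs {b0,b5}
  DF⁺ = {b7,b8}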